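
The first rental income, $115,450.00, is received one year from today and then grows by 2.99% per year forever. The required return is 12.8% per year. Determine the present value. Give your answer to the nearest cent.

$1,176,860.35

Periodic rate r = 0.128 per year.
Growing perpetuity (Gordon): PV = PMT₁ / (r − g) = 115,450 / (r − 0.0299) = $1,176,860.35.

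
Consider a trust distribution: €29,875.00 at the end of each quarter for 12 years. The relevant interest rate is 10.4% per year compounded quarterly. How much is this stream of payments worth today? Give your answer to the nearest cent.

€813,871.46

This is an ordinary annuity: 48 payments of €29,875.00 at the end of each quarter.
Periodic rate r = 0.104/4 per quarter; n is counted in quarters.
PV = PMT × [(1 − (1+r)^−n)/r] = 29,875 × [1 − (1+r)^−48] / r = €813,871.46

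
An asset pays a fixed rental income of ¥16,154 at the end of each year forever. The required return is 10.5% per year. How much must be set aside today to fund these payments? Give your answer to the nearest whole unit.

Periodic rate r = 0.105 per year.
Level perpetuity: PV = PMT / r = 16,154 / (0.105) = ¥153,848.

¥153,848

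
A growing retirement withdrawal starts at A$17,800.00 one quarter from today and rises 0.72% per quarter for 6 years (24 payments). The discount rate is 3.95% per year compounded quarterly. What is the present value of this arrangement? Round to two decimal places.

Periodic rate r = 0.0395/4 per quarter; n is counted in quarters.
Growing ordinary annuity: PV = PMT₁ × [1 − ((1+g)/(1+r))^n] / (r − g) = 17,800 × [1 − ((1+0.0072)/(1+r))^24] / (r − 0.0072) = A$410,383.53.

A$410,383.53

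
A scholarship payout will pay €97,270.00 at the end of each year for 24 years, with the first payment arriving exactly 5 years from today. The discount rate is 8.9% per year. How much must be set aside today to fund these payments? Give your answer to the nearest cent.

€676,683.62

Ordinary annuity of 24 payments, first payment at period 5.
Periodic rate r = 0.089 per year.
The ordinary-annuity PV formula values the stream one period before the first payment (period 4); discount that back 4 periods:
PV₀ = 97,270 × [1 − (1+r)^−24] / r × (1+r)^−4 = €676,683.62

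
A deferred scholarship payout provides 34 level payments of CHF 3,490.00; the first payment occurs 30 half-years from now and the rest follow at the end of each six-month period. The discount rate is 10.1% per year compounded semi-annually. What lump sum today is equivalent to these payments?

CHF 13,457.97

Ordinary annuity of 34 payments, first payment at period 30.
Periodic rate r = 0.101/2 per half-year; n is counted in half-years.
The ordinary-annuity PV formula values the stream one period before the first payment (period 29); discount that back 29 periods:
PV₀ = 3,490 × [1 − (1+r)^−34] / r × (1+r)^−29 = CHF 13,457.97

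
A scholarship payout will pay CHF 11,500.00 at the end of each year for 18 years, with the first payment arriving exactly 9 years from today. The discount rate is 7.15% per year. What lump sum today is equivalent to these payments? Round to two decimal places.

CHF 65,861.45

Ordinary annuity of 18 payments, first payment at period 9.
Periodic rate r = 0.0715 per year.
The ordinary-annuity PV formula values the stream one period before the first payment (period 8); discount that back 8 periods:
PV₀ = 11,500 × [1 − (1+r)^−18] / r × (1+r)^−8 = CHF 65,861.45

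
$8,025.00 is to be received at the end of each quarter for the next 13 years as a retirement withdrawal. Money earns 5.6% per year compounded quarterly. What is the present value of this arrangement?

This is an ordinary annuity: 52 payments of $8,025.00 at the end of each quarter.
Periodic rate r = 0.056/4 per quarter; n is counted in quarters.
PV = PMT × [(1 − (1+r)^−n)/r] = 8,025 × [1 − (1+r)^−52] / r = $295,023.11

$295,023.11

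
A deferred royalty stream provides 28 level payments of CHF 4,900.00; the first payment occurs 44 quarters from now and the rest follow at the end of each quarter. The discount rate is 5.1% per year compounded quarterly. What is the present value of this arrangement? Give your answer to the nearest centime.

Ordinary annuity of 28 payments, first payment at period 44.
Periodic rate r = 0.051/4 per quarter; n is counted in quarters.
The ordinary-annuity PV formula values the stream one period before the first payment (period 43); discount that back 43 periods:
PV₀ = 4,900 × [1 − (1+r)^−28] / r × (1+r)^−43 = CHF 66,565.09

CHF 66,565.09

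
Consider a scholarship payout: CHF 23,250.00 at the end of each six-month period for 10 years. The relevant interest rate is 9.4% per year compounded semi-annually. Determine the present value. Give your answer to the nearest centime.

CHF 297,260.71

This is an ordinary annuity: 20 payments of CHF 23,250.00 at the end of each six-month period.
Periodic rate r = 0.094/2 per half-year; n is counted in half-years.
PV = PMT × [(1 − (1+r)^−n)/r] = 23,250 × [1 − (1+r)^−20] / r = CHF 297,260.71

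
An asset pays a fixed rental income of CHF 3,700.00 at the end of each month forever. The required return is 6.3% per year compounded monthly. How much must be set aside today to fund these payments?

CHF 704,761.90

Periodic rate r = 0.063/12 per month.
Level perpetuity: PV = PMT / r = 3,700 / (0.063/12) = CHF 704,761.90.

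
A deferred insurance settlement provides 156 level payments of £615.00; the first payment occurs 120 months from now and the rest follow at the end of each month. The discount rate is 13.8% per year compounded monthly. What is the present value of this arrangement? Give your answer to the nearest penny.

£11,411.89

Ordinary annuity of 156 payments, first payment at period 120.
Periodic rate r = 0.138/12 per month; n is counted in months.
The ordinary-annuity PV formula values the stream one period before the first payment (period 119); discount that back 119 periods:
PV₀ = 615 × [1 − (1+r)^−156] / r × (1+r)^−119 = £11,411.89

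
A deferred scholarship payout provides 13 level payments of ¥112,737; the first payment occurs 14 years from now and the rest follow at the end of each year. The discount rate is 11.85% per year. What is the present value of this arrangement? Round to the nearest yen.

¥170,122

Ordinary annuity of 13 payments, first payment at period 14.
Periodic rate r = 0.1185 per year.
The ordinary-annuity PV formula values the stream one period before the first payment (period 13); discount that back 13 periods:
PV₀ = 112,737 × [1 − (1+r)^−13] / r × (1+r)^−13 = ¥170,122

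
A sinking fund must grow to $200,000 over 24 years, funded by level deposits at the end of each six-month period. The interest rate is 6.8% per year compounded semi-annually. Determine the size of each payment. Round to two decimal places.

$1,709.74

Level ordinary annuity; solve FV = PMT × [((1+r)^n − 1)/r] for PMT.
Periodic rate r = 0.068/2 per half-year; n is counted in half-years.
With n = 48: PMT = 200,000 / ([((1+r)^n − 1)/r]) = $1,709.74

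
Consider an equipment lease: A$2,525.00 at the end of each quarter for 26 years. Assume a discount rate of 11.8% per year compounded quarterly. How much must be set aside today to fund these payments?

A$81,431.25

This is an ordinary annuity: 104 payments of A$2,525.00 at the end of each quarter.
Periodic rate r = 0.118/4 per quarter; n is counted in quarters.
PV = PMT × [(1 − (1+r)^−n)/r] = 2,525 × [1 − (1+r)^−104] / r = A$81,431.25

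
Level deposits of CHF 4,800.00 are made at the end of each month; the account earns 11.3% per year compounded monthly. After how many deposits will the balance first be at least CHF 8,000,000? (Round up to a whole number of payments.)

Periodic rate r = 0.113/12 per month; n is counted in months.
Ordinary annuity FV: 8,000,000 = 4,800 × [((1+r)^n − 1)/r].
(1+r)^n = 1 + 8,000,000 × r / 4,800, so n = ln(1 + 8,000,000·r/4,800) / ln(1+r) = 300.35.
Round up to a whole number of payments: n = 301.

301 payments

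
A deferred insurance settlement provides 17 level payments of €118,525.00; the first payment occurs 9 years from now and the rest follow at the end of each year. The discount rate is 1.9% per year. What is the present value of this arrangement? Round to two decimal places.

Ordinary annuity of 17 payments, first payment at period 9.
Periodic rate r = 0.019 per year.
The ordinary-annuity PV formula values the stream one period before the first payment (period 8); discount that back 8 periods:
PV₀ = 118,525 × [1 − (1+r)^−17] / r × (1+r)^−8 = €1,469,408.03

€1,469,408.03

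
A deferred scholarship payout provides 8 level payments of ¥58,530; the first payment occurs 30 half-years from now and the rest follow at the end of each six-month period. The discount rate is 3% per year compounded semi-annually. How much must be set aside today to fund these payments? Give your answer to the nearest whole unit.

Ordinary annuity of 8 payments, first payment at period 30.
Periodic rate r = 0.03/2 per half-year; n is counted in half-years.
The ordinary-annuity PV formula values the stream one period before the first payment (period 29); discount that back 29 periods:
PV₀ = 58,530 × [1 − (1+r)^−8] / r × (1+r)^−29 = ¥284,517

¥284,517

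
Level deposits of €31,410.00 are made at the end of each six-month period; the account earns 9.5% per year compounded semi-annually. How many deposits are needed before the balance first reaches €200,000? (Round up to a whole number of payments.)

6 payments

Periodic rate r = 0.095/2 per half-year; n is counted in half-years.
Ordinary annuity FV: 200,000 = 31,410 × [((1+r)^n − 1)/r].
(1+r)^n = 1 + 200,000 × r / 31,410, so n = ln(1 + 200,000·r/31,410) / ln(1+r) = 5.69.
Round up to a whole number of payments: n = 6.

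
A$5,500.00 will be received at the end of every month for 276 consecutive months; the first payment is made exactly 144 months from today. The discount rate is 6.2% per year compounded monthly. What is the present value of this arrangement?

A$386,600.14

Ordinary annuity of 276 payments, first payment at period 144.
Periodic rate r = 0.062/12 per month; n is counted in months.
The ordinary-annuity PV formula values the stream one period before the first payment (period 143); discount that back 143 periods:
PV₀ = 5,500 × [1 − (1+r)^−276] / r × (1+r)^−143 = A$386,600.14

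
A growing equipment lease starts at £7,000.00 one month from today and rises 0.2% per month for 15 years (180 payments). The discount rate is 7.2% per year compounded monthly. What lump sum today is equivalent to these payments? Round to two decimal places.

£895,737.40

Periodic rate r = 0.072/12 per month; n is counted in months.
Growing ordinary annuity: PV = PMT₁ × [1 − ((1+g)/(1+r))^n] / (r − g) = 7,000 × [1 − ((1+0.002)/(1+r))^180] / (r − 0.002) = £895,737.40.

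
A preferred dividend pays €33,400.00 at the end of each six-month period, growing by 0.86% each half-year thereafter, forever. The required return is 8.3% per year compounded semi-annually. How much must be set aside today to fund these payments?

Periodic rate r = 0.083/2 per half-year.
Growing perpetuity (Gordon): PV = PMT₁ / (r − g) = 33,400 / (r − 0.0086) = €1,015,197.57.

€1,015,197.57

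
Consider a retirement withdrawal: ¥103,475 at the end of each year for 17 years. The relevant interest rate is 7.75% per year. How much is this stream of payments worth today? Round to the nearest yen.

This is an ordinary annuity: 17 payments of ¥103,475 at the end of each year.
Periodic rate r = 0.0775 per year.
PV = PMT × [(1 − (1+r)^−n)/r] = 103,475 × [1 − (1+r)^−17] / r = ¥959,808

¥959,808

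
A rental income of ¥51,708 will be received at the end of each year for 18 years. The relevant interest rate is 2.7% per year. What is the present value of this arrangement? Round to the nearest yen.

This is an ordinary annuity: 18 payments of ¥51,708 at the end of each year.
Periodic rate r = 0.027 per year.
PV = PMT × [(1 − (1+r)^−n)/r] = 51,708 × [1 − (1+r)^−18] / r = ¥729,544

¥729,544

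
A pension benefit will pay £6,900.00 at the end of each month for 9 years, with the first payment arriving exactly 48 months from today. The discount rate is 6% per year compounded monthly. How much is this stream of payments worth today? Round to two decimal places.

Ordinary annuity of 108 payments, first payment at period 48.
Periodic rate r = 0.06/12 per month; n is counted in months.
The ordinary-annuity PV formula values the stream one period before the first payment (period 47); discount that back 47 periods:
PV₀ = 6,900 × [1 − (1+r)^−108] / r × (1+r)^−47 = £454,626.67

£454,626.67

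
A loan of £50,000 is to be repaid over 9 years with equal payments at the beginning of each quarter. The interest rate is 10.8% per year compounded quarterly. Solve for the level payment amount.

Level annuity due; solve PV = PMT × [(1 − (1+r)^−n)/r] × (1+r) for PMT.
Periodic rate r = 0.108/4 per quarter; n is counted in quarters.
With n = 36: PMT = 50,000 / ([(1 − (1+r)^−n)/r] × (1+r)) = £2,131.29

£2,131.29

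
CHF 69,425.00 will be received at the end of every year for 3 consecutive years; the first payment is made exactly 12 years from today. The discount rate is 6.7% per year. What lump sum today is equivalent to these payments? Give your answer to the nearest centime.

Ordinary annuity of 3 payments, first payment at period 12.
Periodic rate r = 0.067 per year.
The ordinary-annuity PV formula values the stream one period before the first payment (period 11); discount that back 11 periods:
PV₀ = 69,425 × [1 − (1+r)^−3] / r × (1+r)^−11 = CHF 89,765.26

CHF 89,765.26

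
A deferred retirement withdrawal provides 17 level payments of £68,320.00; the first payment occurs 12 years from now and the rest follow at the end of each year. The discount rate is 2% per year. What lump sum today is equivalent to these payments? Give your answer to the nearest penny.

£785,299.07

Ordinary annuity of 17 payments, first payment at period 12.
Periodic rate r = 0.02 per year.
The ordinary-annuity PV formula values the stream one period before the first payment (period 11); discount that back 11 periods:
PV₀ = 68,320 × [1 − (1+r)^−17] / r × (1+r)^−11 = £785,299.07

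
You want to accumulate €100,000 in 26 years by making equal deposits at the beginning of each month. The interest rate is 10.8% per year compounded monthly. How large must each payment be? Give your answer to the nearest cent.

€58.03

Level annuity due; solve FV = PMT × [((1+r)^n − 1)/r] × (1+r) for PMT.
Periodic rate r = 0.108/12 per month; n is counted in months.
With n = 312: PMT = 100,000 / ([((1+r)^n − 1)/r] × (1+r)) = €58.03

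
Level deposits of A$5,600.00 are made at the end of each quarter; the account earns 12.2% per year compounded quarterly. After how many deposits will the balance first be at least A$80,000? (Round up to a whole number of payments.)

Periodic rate r = 0.122/4 per quarter; n is counted in quarters.
Ordinary annuity FV: 80,000 = 5,600 × [((1+r)^n − 1)/r].
(1+r)^n = 1 + 80,000 × r / 5,600, so n = ln(1 + 80,000·r/5,600) / ln(1+r) = 12.04.
Round up to a whole number of payments: n = 13.

13 payments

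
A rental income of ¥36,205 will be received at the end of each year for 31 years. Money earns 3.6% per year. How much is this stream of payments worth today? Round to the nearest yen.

¥669,714

This is an ordinary annuity: 31 payments of ¥36,205 at the end of each year.
Periodic rate r = 0.036 per year.
PV = PMT × [(1 − (1+r)^−n)/r] = 36,205 × [1 − (1+r)^−31] / r = ¥669,714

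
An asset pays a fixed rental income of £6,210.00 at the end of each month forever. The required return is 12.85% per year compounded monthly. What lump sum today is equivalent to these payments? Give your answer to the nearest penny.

Periodic rate r = 0.1285/12 per month.
Level perpetuity: PV = PMT / r = 6,210 / (0.1285/12) = £579,922.18.

£579,922.18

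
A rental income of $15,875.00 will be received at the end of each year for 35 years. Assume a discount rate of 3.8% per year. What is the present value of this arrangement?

$304,517.19

This is an ordinary annuity: 35 payments of $15,875.00 at the end of each year.
Periodic rate r = 0.038 per year.
PV = PMT × [(1 − (1+r)^−n)/r] = 15,875 × [1 − (1+r)^−35] / r = $304,517.19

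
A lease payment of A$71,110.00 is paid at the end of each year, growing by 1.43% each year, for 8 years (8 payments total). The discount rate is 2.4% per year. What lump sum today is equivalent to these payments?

A$537,472.96

Periodic rate r = 0.024 per year.
Growing ordinary annuity: PV = PMT₁ × [1 − ((1+g)/(1+r))^n] / (r − g) = 71,110 × [1 − ((1+0.0143)/(1+r))^8] / (r − 0.0143) = A$537,472.96.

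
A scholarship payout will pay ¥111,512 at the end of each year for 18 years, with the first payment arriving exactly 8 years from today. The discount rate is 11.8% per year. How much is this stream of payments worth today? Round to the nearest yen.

¥374,730

Ordinary annuity of 18 payments, first payment at period 8.
Periodic rate r = 0.118 per year.
The ordinary-annuity PV formula values the stream one period before the first payment (period 7); discount that back 7 periods:
PV₀ = 111,512 × [1 − (1+r)^−18] / r × (1+r)^−7 = ¥374,730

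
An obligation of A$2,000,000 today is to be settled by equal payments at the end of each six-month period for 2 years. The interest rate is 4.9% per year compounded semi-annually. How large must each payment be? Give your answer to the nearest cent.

A$530,995.57

Level ordinary annuity; solve PV = PMT × [(1 − (1+r)^−n)/r] for PMT.
Periodic rate r = 0.049/2 per half-year; n is counted in half-years.
With n = 4: PMT = 2,000,000 / ([(1 − (1+r)^−n)/r]) = A$530,995.57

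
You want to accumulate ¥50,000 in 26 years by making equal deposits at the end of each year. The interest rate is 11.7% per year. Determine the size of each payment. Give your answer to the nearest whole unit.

¥349

Level ordinary annuity; solve FV = PMT × [((1+r)^n − 1)/r] for PMT.
Periodic rate r = 0.117 per year.
With n = 26: PMT = 50,000 / ([((1+r)^n − 1)/r]) = ¥349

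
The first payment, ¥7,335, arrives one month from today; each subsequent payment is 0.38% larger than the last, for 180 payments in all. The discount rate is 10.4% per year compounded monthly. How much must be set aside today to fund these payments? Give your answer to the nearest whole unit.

Periodic rate r = 0.104/12 per month; n is counted in months.
Growing ordinary annuity: PV = PMT₁ × [1 − ((1+g)/(1+r))^n] / (r − g) = 7,335 × [1 − ((1+0.0038)/(1+r))^180] / (r − 0.0038) = ¥876,115.

¥876,115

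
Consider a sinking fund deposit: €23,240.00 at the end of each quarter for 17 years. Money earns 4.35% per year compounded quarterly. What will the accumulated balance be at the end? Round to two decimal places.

€2,321,951.56

This is an ordinary annuity: 68 deposits of €23,240.00 at the end of each quarter.
Periodic rate r = 0.0435/4 per quarter; n is counted in quarters.
FV = PMT × [((1+r)^n − 1)/r] = 23,240 × [(1+r)^68 − 1] / r = €2,321,951.56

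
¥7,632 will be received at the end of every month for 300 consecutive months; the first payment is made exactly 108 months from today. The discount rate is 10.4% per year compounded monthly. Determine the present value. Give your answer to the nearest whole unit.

¥323,501

Ordinary annuity of 300 payments, first payment at period 108.
Periodic rate r = 0.104/12 per month; n is counted in months.
The ordinary-annuity PV formula values the stream one period before the first payment (period 107); discount that back 107 periods:
PV₀ = 7,632 × [1 − (1+r)^−300] / r × (1+r)^−107 = ¥323,501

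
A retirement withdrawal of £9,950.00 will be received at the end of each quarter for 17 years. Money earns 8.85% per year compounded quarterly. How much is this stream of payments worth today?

£348,170.52

This is an ordinary annuity: 68 payments of £9,950.00 at the end of each quarter.
Periodic rate r = 0.0885/4 per quarter; n is counted in quarters.
PV = PMT × [(1 − (1+r)^−n)/r] = 9,950 × [1 − (1+r)^−68] / r = £348,170.52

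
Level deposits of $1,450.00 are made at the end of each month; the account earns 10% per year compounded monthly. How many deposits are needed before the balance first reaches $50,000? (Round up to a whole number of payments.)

Periodic rate r = 0.1/12 per month; n is counted in months.
Ordinary annuity FV: 50,000 = 1,450 × [((1+r)^n − 1)/r].
(1+r)^n = 1 + 50,000 × r / 1,450, so n = ln(1 + 50,000·r/1,450) / ln(1+r) = 30.44.
Round up to a whole number of payments: n = 31.

31 payments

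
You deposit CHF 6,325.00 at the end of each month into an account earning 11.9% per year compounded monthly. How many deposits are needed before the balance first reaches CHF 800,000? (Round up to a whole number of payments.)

83 payments

Periodic rate r = 0.119/12 per month; n is counted in months.
Ordinary annuity FV: 800,000 = 6,325 × [((1+r)^n − 1)/r].
(1+r)^n = 1 + 800,000 × r / 6,325, so n = ln(1 + 800,000·r/6,325) / ln(1+r) = 82.37.
Round up to a whole number of payments: n = 83.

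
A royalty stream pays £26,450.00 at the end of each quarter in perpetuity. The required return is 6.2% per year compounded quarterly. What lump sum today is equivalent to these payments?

£1,706,451.61

Periodic rate r = 0.062/4 per quarter.
Level perpetuity: PV = PMT / r = 26,450 / (0.062/4) = £1,706,451.61.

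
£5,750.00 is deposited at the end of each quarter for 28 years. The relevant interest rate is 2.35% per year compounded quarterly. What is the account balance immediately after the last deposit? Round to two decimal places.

£907,484.58

This is an ordinary annuity: 112 deposits of £5,750.00 at the end of each quarter.
Periodic rate r = 0.0235/4 per quarter; n is counted in quarters.
FV = PMT × [((1+r)^n − 1)/r] = 5,750 × [(1+r)^112 − 1] / r = £907,484.58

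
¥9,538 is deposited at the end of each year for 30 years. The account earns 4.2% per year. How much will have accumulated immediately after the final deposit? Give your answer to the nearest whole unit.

¥553,165

This is an ordinary annuity: 30 deposits of ¥9,538 at the end of each year.
Periodic rate r = 0.042 per year.
FV = PMT × [((1+r)^n − 1)/r] = 9,538 × [(1+r)^30 − 1] / r = ¥553,165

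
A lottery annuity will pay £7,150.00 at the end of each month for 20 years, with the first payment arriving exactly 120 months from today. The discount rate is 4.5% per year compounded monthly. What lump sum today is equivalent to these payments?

£723,938.25

Ordinary annuity of 240 payments, first payment at period 120.
Periodic rate r = 0.045/12 per month; n is counted in months.
The ordinary-annuity PV formula values the stream one period before the first payment (period 119); discount that back 119 periods:
PV₀ = 7,150 × [1 − (1+r)^−240] / r × (1+r)^−119 = £723,938.25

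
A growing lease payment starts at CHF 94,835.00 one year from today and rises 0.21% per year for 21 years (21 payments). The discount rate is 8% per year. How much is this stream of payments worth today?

Periodic rate r = 0.08 per year.
Growing ordinary annuity: PV = PMT₁ × [1 − ((1+g)/(1+r))^n] / (r − g) = 94,835 × [1 − ((1+0.0021)/(1+r))^21] / (r − 0.0021) = CHF 964,659.54.

CHF 964,659.54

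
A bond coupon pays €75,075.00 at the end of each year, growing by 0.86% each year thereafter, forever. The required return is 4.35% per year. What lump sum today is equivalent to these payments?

€2,151,146.13

Periodic rate r = 0.0435 per year.
Growing perpetuity (Gordon): PV = PMT₁ / (r − g) = 75,075 / (r − 0.0086) = €2,151,146.13.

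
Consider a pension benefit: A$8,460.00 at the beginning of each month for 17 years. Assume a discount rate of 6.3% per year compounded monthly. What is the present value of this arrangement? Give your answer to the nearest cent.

A$1,063,251.07

This is an annuity due: 204 payments of A$8,460.00 at the beginning of each month.
Periodic rate r = 0.063/12 per month; n is counted in months.
PV = PMT × [(1 − (1+r)^−n)/r] × (1+r) = 8,460 × [1 − (1+r)^−204] / r × (1+r) = A$1,063,251.07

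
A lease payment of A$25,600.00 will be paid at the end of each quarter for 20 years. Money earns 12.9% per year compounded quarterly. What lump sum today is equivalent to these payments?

A$731,148.76

This is an ordinary annuity: 80 payments of A$25,600.00 at the end of each quarter.
Periodic rate r = 0.129/4 per quarter; n is counted in quarters.
PV = PMT × [(1 − (1+r)^−n)/r] = 25,600 × [1 − (1+r)^−80] / r = A$731,148.76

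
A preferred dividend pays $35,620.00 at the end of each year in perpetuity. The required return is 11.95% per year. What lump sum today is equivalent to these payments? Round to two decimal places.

Periodic rate r = 0.1195 per year.
Level perpetuity: PV = PMT / r = 35,620 / (0.1195) = $298,075.31.

$298,075.31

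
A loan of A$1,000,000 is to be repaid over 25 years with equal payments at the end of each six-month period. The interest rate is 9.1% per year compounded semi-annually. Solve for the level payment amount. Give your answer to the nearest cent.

Level ordinary annuity; solve PV = PMT × [(1 − (1+r)^−n)/r] for PMT.
Periodic rate r = 0.091/2 per half-year; n is counted in half-years.
With n = 50: PMT = 1,000,000 / ([(1 − (1+r)^−n)/r]) = A$51,014.30

A$51,014.30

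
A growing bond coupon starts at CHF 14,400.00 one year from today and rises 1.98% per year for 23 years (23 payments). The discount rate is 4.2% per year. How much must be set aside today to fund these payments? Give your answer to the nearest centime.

Periodic rate r = 0.042 per year.
Growing ordinary annuity: PV = PMT₁ × [1 − ((1+g)/(1+r))^n] / (r − g) = 14,400 × [1 − ((1+0.0198)/(1+r))^23] / (r − 0.0198) = CHF 253,375.64.

CHF 253,375.64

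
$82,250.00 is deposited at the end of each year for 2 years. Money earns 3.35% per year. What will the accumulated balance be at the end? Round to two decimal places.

This is an ordinary annuity: 2 deposits of $82,250.00 at the end of each year.
Periodic rate r = 0.0335 per year.
FV = PMT × [((1+r)^n − 1)/r] = 82,250 × [(1+r)^2 − 1] / r = $167,255.38

$167,255.38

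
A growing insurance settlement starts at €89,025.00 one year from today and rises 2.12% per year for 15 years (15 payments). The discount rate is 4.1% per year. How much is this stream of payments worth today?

Periodic rate r = 0.041 per year.
Growing ordinary annuity: PV = PMT₁ × [1 − ((1+g)/(1+r))^n] / (r − g) = 89,025 × [1 − ((1+0.0212)/(1+r))^15] / (r − 0.0212) = €1,125,296.04.

€1,125,296.04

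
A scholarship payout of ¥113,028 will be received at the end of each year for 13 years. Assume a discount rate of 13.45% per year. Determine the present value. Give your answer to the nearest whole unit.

This is an ordinary annuity: 13 payments of ¥113,028 at the end of each year.
Periodic rate r = 0.1345 per year.
PV = PMT × [(1 − (1+r)^−n)/r] = 113,028 × [1 − (1+r)^−13] / r = ¥677,425

¥677,425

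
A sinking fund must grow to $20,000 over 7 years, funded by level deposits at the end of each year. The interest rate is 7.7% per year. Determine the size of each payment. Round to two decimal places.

Level ordinary annuity; solve FV = PMT × [((1+r)^n − 1)/r] for PMT.
Periodic rate r = 0.077 per year.
With n = 7: PMT = 20,000 / ([((1+r)^n − 1)/r]) = $2,262.12

$2,262.12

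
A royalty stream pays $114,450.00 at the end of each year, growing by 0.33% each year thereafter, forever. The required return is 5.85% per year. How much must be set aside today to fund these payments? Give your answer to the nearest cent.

$2,073,369.57

Periodic rate r = 0.0585 per year.
Growing perpetuity (Gordon): PV = PMT₁ / (r − g) = 114,450 / (r − 0.0033) = $2,073,369.57.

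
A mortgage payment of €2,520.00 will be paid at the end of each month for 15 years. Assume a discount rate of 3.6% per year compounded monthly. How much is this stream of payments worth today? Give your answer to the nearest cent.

This is an ordinary annuity: 180 payments of €2,520.00 at the end of each month.
Periodic rate r = 0.036/12 per month; n is counted in months.
PV = PMT × [(1 − (1+r)^−n)/r] = 2,520 × [1 − (1+r)^−180] / r = €350,095.60

€350,095.60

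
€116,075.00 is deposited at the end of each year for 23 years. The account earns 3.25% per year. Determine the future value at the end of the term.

This is an ordinary annuity: 23 deposits of €116,075.00 at the end of each year.
Periodic rate r = 0.0325 per year.
FV = PMT × [((1+r)^n − 1)/r] = 116,075 × [(1+r)^23 − 1] / r = €3,881,385.99

€3,881,385.99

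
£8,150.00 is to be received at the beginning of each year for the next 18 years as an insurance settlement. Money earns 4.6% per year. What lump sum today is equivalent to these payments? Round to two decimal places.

£102,841.54

This is an annuity due: 18 payments of £8,150.00 at the beginning of each year.
Periodic rate r = 0.046 per year.
PV = PMT × [(1 − (1+r)^−n)/r] × (1+r) = 8,150 × [1 − (1+r)^−18] / r × (1+r) = £102,841.54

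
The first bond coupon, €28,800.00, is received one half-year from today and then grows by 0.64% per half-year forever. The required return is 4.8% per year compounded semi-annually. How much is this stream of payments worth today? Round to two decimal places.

Periodic rate r = 0.048/2 per half-year.
Growing perpetuity (Gordon): PV = PMT₁ / (r − g) = 28,800 / (r − 0.0064) = €1,636,363.64.

€1,636,363.64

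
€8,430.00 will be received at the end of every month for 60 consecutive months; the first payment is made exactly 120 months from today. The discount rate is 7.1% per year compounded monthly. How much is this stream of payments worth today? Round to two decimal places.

€210,486.06

Ordinary annuity of 60 payments, first payment at period 120.
Periodic rate r = 0.071/12 per month; n is counted in months.
The ordinary-annuity PV formula values the stream one period before the first payment (period 119); discount that back 119 periods:
PV₀ = 8,430 × [1 − (1+r)^−60] / r × (1+r)^−119 = €210,486.06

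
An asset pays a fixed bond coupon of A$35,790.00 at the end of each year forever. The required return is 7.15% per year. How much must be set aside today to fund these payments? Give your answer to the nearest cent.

Periodic rate r = 0.0715 per year.
Level perpetuity: PV = PMT / r = 35,790 / (0.0715) = A$500,559.44.

A$500,559.44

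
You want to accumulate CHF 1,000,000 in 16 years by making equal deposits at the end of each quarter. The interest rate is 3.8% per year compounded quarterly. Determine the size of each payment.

Level ordinary annuity; solve FV = PMT × [((1+r)^n − 1)/r] for PMT.
Periodic rate r = 0.038/4 per quarter; n is counted in quarters.
With n = 64: PMT = 1,000,000 / ([((1+r)^n − 1)/r]) = CHF 11,425.26

CHF 11,425.26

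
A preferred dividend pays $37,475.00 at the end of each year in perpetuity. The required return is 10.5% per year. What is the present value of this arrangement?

$356,904.76

Periodic rate r = 0.105 per year.
Level perpetuity: PV = PMT / r = 37,475 / (0.105) = $356,904.76.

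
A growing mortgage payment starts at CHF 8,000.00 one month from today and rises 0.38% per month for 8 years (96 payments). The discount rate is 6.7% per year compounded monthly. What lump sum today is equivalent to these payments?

CHF 702,832.48

Periodic rate r = 0.067/12 per month; n is counted in months.
Growing ordinary annuity: PV = PMT₁ × [1 − ((1+g)/(1+r))^n] / (r − g) = 8,000 × [1 − ((1+0.0038)/(1+r))^96] / (r − 0.0038) = CHF 702,832.48.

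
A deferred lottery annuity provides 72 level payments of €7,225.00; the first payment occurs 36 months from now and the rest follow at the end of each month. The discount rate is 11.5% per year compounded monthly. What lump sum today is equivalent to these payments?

€268,227.66

Ordinary annuity of 72 payments, first payment at period 36.
Periodic rate r = 0.115/12 per month; n is counted in months.
The ordinary-annuity PV formula values the stream one period before the first payment (period 35); discount that back 35 periods:
PV₀ = 7,225 × [1 − (1+r)^−72] / r × (1+r)^−35 = €268,227.66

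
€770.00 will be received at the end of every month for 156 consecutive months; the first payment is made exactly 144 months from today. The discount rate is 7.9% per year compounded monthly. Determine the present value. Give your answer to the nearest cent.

€29,322.19

Ordinary annuity of 156 payments, first payment at period 144.
Periodic rate r = 0.079/12 per month; n is counted in months.
The ordinary-annuity PV formula values the stream one period before the first payment (period 143); discount that back 143 periods:
PV₀ = 770 × [1 − (1+r)^−156] / r × (1+r)^−143 = €29,322.19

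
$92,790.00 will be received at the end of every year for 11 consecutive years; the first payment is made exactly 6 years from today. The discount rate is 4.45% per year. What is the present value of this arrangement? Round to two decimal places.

Ordinary annuity of 11 payments, first payment at period 6.
Periodic rate r = 0.0445 per year.
The ordinary-annuity PV formula values the stream one period before the first payment (period 5); discount that back 5 periods:
PV₀ = 92,790 × [1 − (1+r)^−11] / r × (1+r)^−5 = $638,277.12

$638,277.12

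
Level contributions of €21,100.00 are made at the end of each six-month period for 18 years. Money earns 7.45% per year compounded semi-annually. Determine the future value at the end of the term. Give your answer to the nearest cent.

€1,546,852.14

This is an ordinary annuity: 36 deposits of €21,100.00 at the end of each six-month period.
Periodic rate r = 0.0745/2 per half-year; n is counted in half-years.
FV = PMT × [((1+r)^n − 1)/r] = 21,100 × [(1+r)^36 − 1] / r = €1,546,852.14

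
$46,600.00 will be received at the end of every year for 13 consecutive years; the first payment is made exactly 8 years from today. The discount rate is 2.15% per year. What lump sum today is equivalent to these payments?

$451,197.65

Ordinary annuity of 13 payments, first payment at period 8.
Periodic rate r = 0.0215 per year.
The ordinary-annuity PV formula values the stream one period before the first payment (period 7); discount that back 7 periods:
PV₀ = 46,600 × [1 − (1+r)^−13] / r × (1+r)^−7 = $451,197.65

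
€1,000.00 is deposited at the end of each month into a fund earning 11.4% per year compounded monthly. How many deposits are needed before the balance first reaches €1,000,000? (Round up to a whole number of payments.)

249 payments

Periodic rate r = 0.114/12 per month; n is counted in months.
Ordinary annuity FV: 1,000,000 = 1,000 × [((1+r)^n − 1)/r].
(1+r)^n = 1 + 1,000,000 × r / 1,000, so n = ln(1 + 1,000,000·r/1,000) / ln(1+r) = 248.69.
Round up to a whole number of payments: n = 249.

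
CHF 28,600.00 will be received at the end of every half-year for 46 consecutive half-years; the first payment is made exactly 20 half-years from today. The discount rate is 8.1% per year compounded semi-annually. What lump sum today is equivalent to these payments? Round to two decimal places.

Ordinary annuity of 46 payments, first payment at period 20.
Periodic rate r = 0.081/2 per half-year; n is counted in half-years.
The ordinary-annuity PV formula values the stream one period before the first payment (period 19); discount that back 19 periods:
PV₀ = 28,600 × [1 − (1+r)^−46] / r × (1+r)^−19 = CHF 278,654.48

CHF 278,654.48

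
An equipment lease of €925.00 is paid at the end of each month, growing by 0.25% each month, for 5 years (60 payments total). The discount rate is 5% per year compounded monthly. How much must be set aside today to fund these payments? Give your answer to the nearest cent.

Periodic rate r = 0.05/12 per month; n is counted in months.
Growing ordinary annuity: PV = PMT₁ × [1 − ((1+g)/(1+r))^n] / (r − g) = 925 × [1 − ((1+0.0025)/(1+r))^60] / (r − 0.0025) = €52,648.38.

€52,648.38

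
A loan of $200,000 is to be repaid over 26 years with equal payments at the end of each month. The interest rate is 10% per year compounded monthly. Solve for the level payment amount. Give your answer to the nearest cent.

$1,801.95

Level ordinary annuity; solve PV = PMT × [(1 − (1+r)^−n)/r] for PMT.
Periodic rate r = 0.1/12 per month; n is counted in months.
With n = 312: PMT = 200,000 / ([(1 − (1+r)^−n)/r]) = $1,801.95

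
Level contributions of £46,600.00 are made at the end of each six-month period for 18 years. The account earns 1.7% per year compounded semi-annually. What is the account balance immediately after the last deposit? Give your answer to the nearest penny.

£1,952,963.95

This is an ordinary annuity: 36 deposits of £46,600.00 at the end of each six-month period.
Periodic rate r = 0.017/2 per half-year; n is counted in half-years.
FV = PMT × [((1+r)^n − 1)/r] = 46,600 × [(1+r)^36 − 1] / r = £1,952,963.95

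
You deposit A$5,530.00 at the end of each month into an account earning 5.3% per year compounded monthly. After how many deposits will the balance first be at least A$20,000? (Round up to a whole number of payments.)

4 payments

Periodic rate r = 0.053/12 per month; n is counted in months.
Ordinary annuity FV: 20,000 = 5,530 × [((1+r)^n − 1)/r].
(1+r)^n = 1 + 20,000 × r / 5,530, so n = ln(1 + 20,000·r/5,530) / ln(1+r) = 3.60.
Round up to a whole number of payments: n = 4.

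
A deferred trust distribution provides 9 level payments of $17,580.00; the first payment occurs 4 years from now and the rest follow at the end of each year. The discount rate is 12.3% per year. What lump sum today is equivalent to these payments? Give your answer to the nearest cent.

Ordinary annuity of 9 payments, first payment at period 4.
Periodic rate r = 0.123 per year.
The ordinary-annuity PV formula values the stream one period before the first payment (period 3); discount that back 3 periods:
PV₀ = 17,580 × [1 − (1+r)^−9] / r × (1+r)^−3 = $65,392.51

$65,392.51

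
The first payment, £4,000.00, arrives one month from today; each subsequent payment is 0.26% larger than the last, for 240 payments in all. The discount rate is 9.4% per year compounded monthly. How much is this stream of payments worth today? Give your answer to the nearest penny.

£545,233.78

Periodic rate r = 0.094/12 per month; n is counted in months.
Growing ordinary annuity: PV = PMT₁ × [1 − ((1+g)/(1+r))^n] / (r − g) = 4,000 × [1 − ((1+0.0026)/(1+r))^240] / (r − 0.0026) = £545,233.78.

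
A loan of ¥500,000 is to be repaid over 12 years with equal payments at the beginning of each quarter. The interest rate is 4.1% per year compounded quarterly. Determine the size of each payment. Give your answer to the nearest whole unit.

Level annuity due; solve PV = PMT × [(1 − (1+r)^−n)/r] × (1+r) for PMT.
Periodic rate r = 0.041/4 per quarter; n is counted in quarters.
With n = 48: PMT = 500,000 / ([(1 − (1+r)^−n)/r] × (1+r)) = ¥13,106

¥13,106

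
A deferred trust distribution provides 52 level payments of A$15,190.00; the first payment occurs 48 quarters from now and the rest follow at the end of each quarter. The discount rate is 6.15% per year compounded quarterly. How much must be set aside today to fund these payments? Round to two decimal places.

A$264,145.86

Ordinary annuity of 52 payments, first payment at period 48.
Periodic rate r = 0.0615/4 per quarter; n is counted in quarters.
The ordinary-annuity PV formula values the stream one period before the first payment (period 47); discount that back 47 periods:
PV₀ = 15,190 × [1 − (1+r)^−52] / r × (1+r)^−47 = A$264,145.86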